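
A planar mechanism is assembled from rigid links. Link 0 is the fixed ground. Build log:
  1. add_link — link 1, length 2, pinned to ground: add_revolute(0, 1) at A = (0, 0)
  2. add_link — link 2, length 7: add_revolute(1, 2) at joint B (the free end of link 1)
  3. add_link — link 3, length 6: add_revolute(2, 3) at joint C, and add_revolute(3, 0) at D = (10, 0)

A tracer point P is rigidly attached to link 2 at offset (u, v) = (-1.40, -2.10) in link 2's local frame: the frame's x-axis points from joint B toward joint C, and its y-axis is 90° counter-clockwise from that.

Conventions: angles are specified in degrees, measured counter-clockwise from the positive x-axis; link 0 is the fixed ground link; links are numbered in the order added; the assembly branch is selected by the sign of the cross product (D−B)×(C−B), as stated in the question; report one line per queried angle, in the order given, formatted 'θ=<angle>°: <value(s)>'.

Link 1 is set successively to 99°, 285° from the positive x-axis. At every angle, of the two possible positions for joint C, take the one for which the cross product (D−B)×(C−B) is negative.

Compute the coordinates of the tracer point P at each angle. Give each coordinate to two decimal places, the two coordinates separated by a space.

A=(0,0), D=(10.00,0)
θ=99°: B = A + 2.00·(cos99°, sin99°) = (-0.3129, 1.9754)
θ=99°: |BD| = 10.5004
θ=99°: circle(B,7.00) ∩ circle(D,6.00): a=5.8692, h=3.8148
θ=99°:   candidates: C₊=(6.1692,4.6179) cross=40.056; C₋=(4.7339,-2.8754) cross=-40.056
θ=99°:   branch - wants cross < 0 → take C=(4.7339,-2.8754) (cross=-40.056)
θ=99°: ex = (C−B)/|BC| = (0.7210,-0.6930); ey = (0.6930,0.7210)
θ=99°: P = B + -1.40·ex + -2.10·ey = (-2.7775,1.4315)
θ=285°: B = A + 2.00·(cos285°, sin285°) = (0.5176, -1.9319)
θ=285°: |BD| = 9.6772
θ=285°: circle(B,7.00) ∩ circle(D,6.00): a=5.5103, h=4.3171
θ=285°:   candidates: C₊=(5.0552,3.3983) cross=41.777; C₋=(6.7788,-5.0620) cross=-41.777
θ=285°:   branch - wants cross < 0 → take C=(6.7788,-5.0620) (cross=-41.777)
θ=285°: ex = (C−B)/|BC| = (0.8945,-0.4472); ey = (0.4472,0.8945)
θ=285°: P = B + -1.40·ex + -2.10·ey = (-1.6736,-3.1842)

θ=99°: -2.78 1.43
θ=285°: -1.67 -3.18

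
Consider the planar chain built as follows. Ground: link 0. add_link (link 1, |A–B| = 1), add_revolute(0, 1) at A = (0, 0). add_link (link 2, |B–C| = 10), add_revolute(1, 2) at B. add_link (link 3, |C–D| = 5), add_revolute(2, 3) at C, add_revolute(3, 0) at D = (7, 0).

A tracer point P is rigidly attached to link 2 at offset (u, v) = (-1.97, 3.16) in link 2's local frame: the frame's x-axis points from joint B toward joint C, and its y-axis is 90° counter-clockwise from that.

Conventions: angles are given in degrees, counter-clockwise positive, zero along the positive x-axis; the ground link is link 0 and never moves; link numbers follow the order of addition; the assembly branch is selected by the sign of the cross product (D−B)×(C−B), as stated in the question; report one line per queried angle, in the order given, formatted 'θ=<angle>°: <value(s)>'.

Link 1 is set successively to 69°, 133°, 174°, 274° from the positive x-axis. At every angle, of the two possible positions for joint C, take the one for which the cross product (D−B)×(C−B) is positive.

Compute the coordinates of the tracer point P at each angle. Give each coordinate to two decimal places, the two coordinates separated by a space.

A=(0,0), D=(7.00,0)
θ=69°: B = A + 1.00·(cos69°, sin69°) = (0.3584, 0.9336)
θ=69°: |BD| = 6.7069
θ=69°: circle(B,10.00) ∩ circle(D,5.00): a=8.9447, h=4.4713
θ=69°:   candidates: C₊=(9.8384,4.1163) cross=29.989; C₋=(8.5936,-4.7392) cross=-29.989
θ=69°:   branch + wants cross > 0 → take C=(9.8384,4.1163) (cross=29.989)
θ=69°: ex = (C−B)/|BC| = (0.9480,0.3183); ey = (-0.3183,0.9480)
θ=69°: P = B + -1.97·ex + 3.16·ey = (-2.5149,3.3023)
θ=133°: B = A + 1.00·(cos133°, sin133°) = (-0.6820, 0.7314)
θ=133°: |BD| = 7.7167
θ=133°: circle(B,10.00) ∩ circle(D,5.00): a=8.7179, h=4.8987
θ=133°:   candidates: C₊=(8.4610,4.7818) cross=37.802; C₋=(7.5324,-4.9716) cross=-37.802
θ=133°:   branch + wants cross > 0 → take C=(8.4610,4.7818) (cross=37.802)
θ=133°: ex = (C−B)/|BC| = (0.9143,0.4050); ey = (-0.4050,0.9143)
θ=133°: P = B + -1.97·ex + 3.16·ey = (-3.7631,2.8226)
θ=174°: B = A + 1.00·(cos174°, sin174°) = (-0.9945, 0.1045)
θ=174°: |BD| = 7.9952
θ=174°: circle(B,10.00) ∩ circle(D,5.00): a=8.6879, h=4.9518
θ=174°:   candidates: C₊=(7.7574,4.9423) cross=39.591; C₋=(7.6279,-4.9604) cross=-39.591
θ=174°:   branch + wants cross > 0 → take C=(7.7574,4.9423) (cross=39.591)
θ=174°: ex = (C−B)/|BC| = (0.8752,0.4838); ey = (-0.4838,0.8752)
θ=174°: P = B + -1.97·ex + 3.16·ey = (-4.2474,1.9171)
θ=274°: B = A + 1.00·(cos274°, sin274°) = (0.0698, -0.9976)
θ=274°: |BD| = 7.0017
θ=274°: circle(B,10.00) ∩ circle(D,5.00): a=8.8567, h=4.6432
θ=274°:   candidates: C₊=(8.1746,4.8601) cross=32.510; C₋=(9.4976,-4.3315) cross=-32.510
θ=274°:   branch + wants cross > 0 → take C=(8.1746,4.8601) (cross=32.510)
θ=274°: ex = (C−B)/|BC| = (0.8105,0.5858); ey = (-0.5858,0.8105)
θ=274°: P = B + -1.97·ex + 3.16·ey = (-3.3779,0.4096)

θ=69°: -2.51 3.30
θ=133°: -3.76 2.82
θ=174°: -4.25 1.92
θ=274°: -3.38 0.41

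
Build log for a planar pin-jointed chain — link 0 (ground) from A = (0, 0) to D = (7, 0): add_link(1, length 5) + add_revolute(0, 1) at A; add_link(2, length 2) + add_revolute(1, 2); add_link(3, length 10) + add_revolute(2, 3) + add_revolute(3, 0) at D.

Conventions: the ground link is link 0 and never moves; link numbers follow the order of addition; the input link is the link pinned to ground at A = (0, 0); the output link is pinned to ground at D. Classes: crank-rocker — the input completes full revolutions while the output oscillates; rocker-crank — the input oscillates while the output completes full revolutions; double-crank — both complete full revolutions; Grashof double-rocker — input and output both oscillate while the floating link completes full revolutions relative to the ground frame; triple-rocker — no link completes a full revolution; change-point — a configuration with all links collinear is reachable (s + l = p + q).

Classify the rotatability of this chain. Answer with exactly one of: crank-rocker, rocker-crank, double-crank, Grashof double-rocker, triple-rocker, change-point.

lengths: ground=7, input=5, coupler=2, output=10
sorted: s=2 (shortest), l=10 (longest), p+q=12
s + l = 12 vs p + q = 12
s + l = p + q → change-point (collinear configuration reachable)

change-point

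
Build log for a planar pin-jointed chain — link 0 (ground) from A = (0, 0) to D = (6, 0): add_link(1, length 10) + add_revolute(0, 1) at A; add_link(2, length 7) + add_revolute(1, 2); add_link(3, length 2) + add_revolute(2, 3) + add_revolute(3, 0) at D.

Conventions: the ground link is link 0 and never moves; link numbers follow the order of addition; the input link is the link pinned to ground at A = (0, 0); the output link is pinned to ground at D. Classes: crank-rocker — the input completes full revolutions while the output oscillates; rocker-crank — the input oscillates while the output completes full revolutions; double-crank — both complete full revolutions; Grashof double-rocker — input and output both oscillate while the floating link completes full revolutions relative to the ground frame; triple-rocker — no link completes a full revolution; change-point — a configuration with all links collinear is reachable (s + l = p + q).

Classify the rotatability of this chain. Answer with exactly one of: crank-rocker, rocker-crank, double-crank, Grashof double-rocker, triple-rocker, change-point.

lengths: ground=6, input=10, coupler=7, output=2
sorted: s=2 (shortest), l=10 (longest), p+q=13
s + l = 12 vs p + q = 13
s + l < p + q (Grashof) with shortest = output link → rocker-crank

rocker-crank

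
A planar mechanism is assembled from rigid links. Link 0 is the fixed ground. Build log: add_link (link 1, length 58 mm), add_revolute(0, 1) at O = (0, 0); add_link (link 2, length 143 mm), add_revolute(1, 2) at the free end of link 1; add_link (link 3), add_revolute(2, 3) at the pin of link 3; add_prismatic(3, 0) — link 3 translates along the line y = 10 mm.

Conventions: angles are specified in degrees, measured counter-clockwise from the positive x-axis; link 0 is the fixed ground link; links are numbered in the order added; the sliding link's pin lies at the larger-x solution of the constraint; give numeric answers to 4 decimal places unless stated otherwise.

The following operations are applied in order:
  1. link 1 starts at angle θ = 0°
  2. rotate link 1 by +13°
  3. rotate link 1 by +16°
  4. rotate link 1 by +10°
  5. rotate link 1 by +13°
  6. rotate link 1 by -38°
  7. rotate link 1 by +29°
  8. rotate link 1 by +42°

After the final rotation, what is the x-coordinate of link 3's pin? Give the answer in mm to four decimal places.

geometry: r = 58 mm, L = 143 mm, e = 10 mm; θ starts at 0°
rotate link 1 by +13°: θ ← 0° +13° = 13°
rotate link 1 by +16°: θ ← 13° +16° = 29°
rotate link 1 by +10°: θ ← 29° +10° = 39°
rotate link 1 by +13°: θ ← 39° +13° = 52°
rotate link 1 by -38°: θ ← 52° -38° = 14°
rotate link 1 by +29°: θ ← 14° +29° = 43°
rotate link 1 by +42°: θ ← 43° +42° = 85°
crank pin P = (r cos θ, r sin θ) = (5.055033, 57.779292)
h = r sin θ − e = 57.779292 − 10 = 47.779292
x = r cos θ + √(L² − h²) = 5.055033 + 134.781821 = 139.836854

139.8369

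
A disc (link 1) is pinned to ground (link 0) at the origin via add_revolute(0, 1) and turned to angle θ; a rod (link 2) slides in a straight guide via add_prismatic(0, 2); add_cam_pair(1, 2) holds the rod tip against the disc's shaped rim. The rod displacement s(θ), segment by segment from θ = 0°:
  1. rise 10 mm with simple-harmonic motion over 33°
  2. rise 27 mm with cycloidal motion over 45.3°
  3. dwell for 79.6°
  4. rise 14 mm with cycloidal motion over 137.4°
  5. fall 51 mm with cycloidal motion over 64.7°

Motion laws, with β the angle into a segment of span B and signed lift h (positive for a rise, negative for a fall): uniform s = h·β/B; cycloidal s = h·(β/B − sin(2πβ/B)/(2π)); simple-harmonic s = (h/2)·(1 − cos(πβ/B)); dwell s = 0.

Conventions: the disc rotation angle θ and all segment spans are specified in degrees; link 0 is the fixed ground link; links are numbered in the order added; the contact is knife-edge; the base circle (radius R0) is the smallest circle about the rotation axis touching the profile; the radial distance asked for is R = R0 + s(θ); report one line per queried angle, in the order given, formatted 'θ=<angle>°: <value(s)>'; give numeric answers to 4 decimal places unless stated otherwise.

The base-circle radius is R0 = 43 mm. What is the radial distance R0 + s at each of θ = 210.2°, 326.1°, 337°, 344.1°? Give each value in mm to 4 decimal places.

segment 1 (0° to 33°, simple-harmonic, h = 10) is passed completely: s = 0.0000 + (10) = 10.0000
segment 2 (33° to 78.3°, cycloidal, h = 27) is passed completely: s = 10.0000 + (27) = 37.0000
segment 3 (78.3° to 157.9°, dwell): s unchanged at 37.0000
θ = 210.2° falls in segment 4 (157.9° to 295.3°, cycloidal, h = 14): β = 210.2 − 157.9 = 52.3°, B = 137.4°; Δs = 14·(0.3806 − sin(2π·0.3806)/(2π)) = 3.8102; s = 37.0000 + 3.8102 = 40.8102
segment 4 (157.9° to 295.3°, cycloidal, h = 14) is passed completely: s = 37.0000 + (14) = 51.0000
θ = 326.1° falls in segment 5 (295.3° to 360°, cycloidal, h = -51): β = 326.1 − 295.3 = 30.8°, B = 64.7°; Δs = -51·(0.4760 − sin(2π·0.4760)/(2π)) = -23.0610; s = 51.0000 − 23.0610 = 27.9390
θ = 337° falls in segment 5 (295.3° to 360°, cycloidal, h = -51): β = 337 − 295.3 = 41.7°, B = 64.7°; Δs = -51·(0.6445 − sin(2π·0.6445)/(2π)) = -39.2685; s = 51.0000 − 39.2685 = 11.7315
θ = 344.1° falls in segment 5 (295.3° to 360°, cycloidal, h = -51): β = 344.1 − 295.3 = 48.8°, B = 64.7°; Δs = -51·(0.7543 − sin(2π·0.7543)/(2π)) = -46.5808; s = 51.0000 − 46.5808 = 4.4192
θ=210.2°: R = R0 + s = 43 + 40.8102 = 83.8102
θ=326.1°: R = R0 + s = 43 + 27.9390 = 70.9390
θ=337°: R = R0 + s = 43 + 11.7315 = 54.7315
θ=344.1°: R = R0 + s = 43 + 4.4192 = 47.4192

θ=210.2°: 83.8102
θ=326.1°: 70.9390
θ=337°: 54.7315
θ=344.1°: 47.4192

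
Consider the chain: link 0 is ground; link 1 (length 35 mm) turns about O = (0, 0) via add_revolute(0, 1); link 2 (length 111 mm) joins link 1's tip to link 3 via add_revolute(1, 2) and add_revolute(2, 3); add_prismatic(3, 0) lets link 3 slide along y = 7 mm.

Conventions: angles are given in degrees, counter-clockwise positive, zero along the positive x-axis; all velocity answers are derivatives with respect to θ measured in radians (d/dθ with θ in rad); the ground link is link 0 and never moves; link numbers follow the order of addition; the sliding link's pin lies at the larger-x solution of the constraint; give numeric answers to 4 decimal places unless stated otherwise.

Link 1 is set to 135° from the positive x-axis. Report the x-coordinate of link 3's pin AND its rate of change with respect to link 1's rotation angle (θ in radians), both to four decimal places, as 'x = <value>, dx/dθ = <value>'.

geometry: r = 35 mm, L = 111 mm, e = 7 mm
crank pin P = (r cos θ, r sin θ) = (-24.748737, 24.748737)
h = r sin θ − e = 24.748737 − 7 = 17.748737
x = r cos θ + √(L² − h²) = -24.748737 + 109.571814 = 84.823076
dx/dθ = −r sin θ − h·r cos θ/√(L² − h²) (θ in radians; h = 17.748737) = -20.739870

x = 84.8231, dx/dθ = -20.7399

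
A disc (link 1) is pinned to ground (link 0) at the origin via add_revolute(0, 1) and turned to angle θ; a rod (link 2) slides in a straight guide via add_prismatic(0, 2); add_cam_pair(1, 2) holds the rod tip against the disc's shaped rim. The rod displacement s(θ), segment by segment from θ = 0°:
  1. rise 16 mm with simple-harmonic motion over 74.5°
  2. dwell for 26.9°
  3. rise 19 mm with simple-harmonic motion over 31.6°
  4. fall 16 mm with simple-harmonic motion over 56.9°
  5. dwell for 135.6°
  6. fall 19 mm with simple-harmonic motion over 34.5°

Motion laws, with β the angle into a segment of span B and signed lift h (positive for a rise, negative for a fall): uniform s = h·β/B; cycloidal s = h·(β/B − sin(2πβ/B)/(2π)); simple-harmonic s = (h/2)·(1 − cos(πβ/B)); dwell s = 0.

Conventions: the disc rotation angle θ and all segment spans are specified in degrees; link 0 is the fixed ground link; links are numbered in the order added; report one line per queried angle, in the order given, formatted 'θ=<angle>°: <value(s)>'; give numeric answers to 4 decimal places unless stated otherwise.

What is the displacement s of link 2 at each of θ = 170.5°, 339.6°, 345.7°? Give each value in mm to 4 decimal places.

segment 1 (0° to 74.5°, simple-harmonic, h = 16) is passed completely: s = 0.0000 + (16) = 16.0000
segment 2 (74.5° to 101.4°, dwell): s unchanged at 16.0000
segment 3 (101.4° to 133°, simple-harmonic, h = 19) is passed completely: s = 16.0000 + (19) = 35.0000
θ = 170.5° falls in segment 4 (133° to 189.9°, simple-harmonic, h = -16): β = 170.5 − 133 = 37.5°, B = 56.9°; Δs = -16/2·(1 − cos(π·0.6591)) = -11.8331; s = 35.0000 − 11.8331 = 23.1669
segment 4 (133° to 189.9°, simple-harmonic, h = -16) is passed completely: s = 35.0000 + (-16) = 19.0000
segment 5 (189.9° to 325.5°, dwell): s unchanged at 19.0000
θ = 339.6° falls in segment 6 (325.5° to 360°, simple-harmonic, h = -19): β = 339.6 − 325.5 = 14.1°, B = 34.5°; Δs = -19/2·(1 − cos(π·0.4087)) = -6.8122; s = 19.0000 − 6.8122 = 12.1878
θ = 345.7° falls in segment 6 (325.5° to 360°, simple-harmonic, h = -19): β = 345.7 − 325.5 = 20.2°, B = 34.5°; Δs = -19/2·(1 − cos(π·0.5855)) = -12.0214; s = 19.0000 − 12.0214 = 6.9786

θ=170.5°: 23.1669
θ=339.6°: 12.1878
θ=345.7°: 6.9786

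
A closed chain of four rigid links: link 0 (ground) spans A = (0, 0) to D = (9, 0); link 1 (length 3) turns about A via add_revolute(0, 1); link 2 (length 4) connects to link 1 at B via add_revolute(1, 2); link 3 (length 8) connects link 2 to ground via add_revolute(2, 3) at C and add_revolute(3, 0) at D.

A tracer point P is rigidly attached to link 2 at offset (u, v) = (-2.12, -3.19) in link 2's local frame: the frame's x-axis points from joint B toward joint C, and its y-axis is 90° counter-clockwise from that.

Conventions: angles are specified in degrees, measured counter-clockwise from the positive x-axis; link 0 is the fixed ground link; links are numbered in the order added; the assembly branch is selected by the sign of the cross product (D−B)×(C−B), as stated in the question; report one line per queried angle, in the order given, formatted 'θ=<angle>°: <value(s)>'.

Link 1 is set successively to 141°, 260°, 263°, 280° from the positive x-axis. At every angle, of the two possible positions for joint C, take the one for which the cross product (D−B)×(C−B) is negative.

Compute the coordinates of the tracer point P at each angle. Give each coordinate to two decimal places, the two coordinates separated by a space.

A=(0,0), D=(9.00,0)
θ=141°: B = A + 3.00·(cos141°, sin141°) = (-2.3314, 1.8880)
θ=141°: |BD| = 11.4876
θ=141°: circle(B,4.00) ∩ circle(D,8.00): a=3.6546, h=1.6260
θ=141°:   candidates: C₊=(1.5407,2.8912) cross=18.679; C₋=(1.0063,-0.3165) cross=-18.679
θ=141°:   branch - wants cross < 0 → take C=(1.0063,-0.3165) (cross=-18.679)
θ=141°: ex = (C−B)/|BC| = (0.8344,-0.5511); ey = (0.5511,0.8344)
θ=141°: P = B + -2.12·ex + -3.19·ey = (-5.8585,0.3945)
θ=260°: B = A + 3.00·(cos260°, sin260°) = (-0.5209, -2.9544)
θ=260°: |BD| = 9.9688
θ=260°: circle(B,4.00) ∩ circle(D,8.00): a=2.5769, h=3.0594
θ=260°:   candidates: C₊=(1.0335,0.7312) cross=30.498; C₋=(2.8469,-5.1126) cross=-30.498
θ=260°:   branch - wants cross < 0 → take C=(2.8469,-5.1126) (cross=-30.498)
θ=260°: ex = (C−B)/|BC| = (0.8420,-0.5396); ey = (0.5396,0.8420)
θ=260°: P = B + -2.12·ex + -3.19·ey = (-4.0271,-4.4964)
θ=263°: B = A + 3.00·(cos263°, sin263°) = (-0.3656, -2.9776)
θ=263°: |BD| = 9.8276
θ=263°: circle(B,4.00) ∩ circle(D,8.00): a=2.4717, h=3.1450
θ=263°:   candidates: C₊=(1.0370,0.7684) cross=30.907; C₋=(2.9428,-5.2259) cross=-30.907
θ=263°:   branch - wants cross < 0 → take C=(2.9428,-5.2259) (cross=-30.907)
θ=263°: ex = (C−B)/|BC| = (0.8271,-0.5621); ey = (0.5621,0.8271)
θ=263°: P = B + -2.12·ex + -3.19·ey = (-3.9120,-4.4245)
θ=280°: B = A + 3.00·(cos280°, sin280°) = (0.5209, -2.9544)
θ=280°: |BD| = 8.9790
θ=280°: circle(B,4.00) ∩ circle(D,8.00): a=1.8166, h=3.5637
θ=280°:   candidates: C₊=(1.0638,1.0086) cross=31.998; C₋=(3.4090,-5.7219) cross=-31.998
θ=280°:   branch - wants cross < 0 → take C=(3.4090,-5.7219) (cross=-31.998)
θ=280°: ex = (C−B)/|BC| = (0.7220,-0.6919); ey = (0.6919,0.7220)
θ=280°: P = B + -2.12·ex + -3.19·ey = (-3.2168,-3.7909)

θ=141°: -5.86 0.39
θ=260°: -4.03 -4.50
θ=263°: -3.91 -4.42
θ=280°: -3.22 -3.79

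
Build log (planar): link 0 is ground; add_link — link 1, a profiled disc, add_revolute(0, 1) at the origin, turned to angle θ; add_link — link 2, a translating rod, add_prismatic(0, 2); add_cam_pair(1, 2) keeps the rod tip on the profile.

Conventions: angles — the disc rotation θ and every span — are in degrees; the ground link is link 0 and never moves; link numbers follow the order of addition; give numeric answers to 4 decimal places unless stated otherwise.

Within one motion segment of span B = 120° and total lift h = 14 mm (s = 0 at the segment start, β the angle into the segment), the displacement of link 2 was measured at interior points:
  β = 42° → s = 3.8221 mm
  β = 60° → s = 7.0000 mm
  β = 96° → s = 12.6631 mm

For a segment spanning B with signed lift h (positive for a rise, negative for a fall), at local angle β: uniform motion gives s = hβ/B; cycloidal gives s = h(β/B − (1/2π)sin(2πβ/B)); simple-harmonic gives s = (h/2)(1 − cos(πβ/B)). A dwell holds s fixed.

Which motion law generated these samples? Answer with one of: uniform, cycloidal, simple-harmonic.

candidates at β/B = r: uniform s = h·r (linear in β); cycloidal s = h·(r − sin(2πr)/(2π)); simple-harmonic s = (h/2)(1 − cos(πr))
β=42°: printed 3.8221 | uniform 4.9000, cycloidal 3.0974, simple-harmonic 3.8221
β=60°: printed 7.0000 | uniform 7.0000, cycloidal 7.0000, simple-harmonic 7.0000
β=96°: printed 12.6631 | uniform 11.2000, cycloidal 13.3191, simple-harmonic 12.6631
only one law matches every sample → simple-harmonic

simple-harmonic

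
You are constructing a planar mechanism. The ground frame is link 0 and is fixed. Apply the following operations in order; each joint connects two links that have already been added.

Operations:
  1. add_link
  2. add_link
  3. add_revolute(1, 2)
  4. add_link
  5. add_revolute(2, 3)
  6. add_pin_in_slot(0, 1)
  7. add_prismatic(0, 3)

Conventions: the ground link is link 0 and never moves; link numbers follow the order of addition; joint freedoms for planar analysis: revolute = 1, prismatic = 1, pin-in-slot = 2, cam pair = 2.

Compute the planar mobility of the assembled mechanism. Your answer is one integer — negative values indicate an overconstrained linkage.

L=1 J1=0 J2=0
add link → L=2 J1=0 J2=0
add link → L=3 J1=0 J2=0
R@1,2 dof=1 J1 → L=3 J1=1 J2=0
add link → L=4 J1=1 J2=0
R@2,3 dof=1 J1 → L=4 J1=2 J2=0
PS@0,1 dof=2 J2 → L=4 J1=2 J2=1
P@0,3 dof=1 J1 → L=4 J1=3 J2=1
M=3(L−1)−2J1−J2=3·3−2·3−1=2

M = 2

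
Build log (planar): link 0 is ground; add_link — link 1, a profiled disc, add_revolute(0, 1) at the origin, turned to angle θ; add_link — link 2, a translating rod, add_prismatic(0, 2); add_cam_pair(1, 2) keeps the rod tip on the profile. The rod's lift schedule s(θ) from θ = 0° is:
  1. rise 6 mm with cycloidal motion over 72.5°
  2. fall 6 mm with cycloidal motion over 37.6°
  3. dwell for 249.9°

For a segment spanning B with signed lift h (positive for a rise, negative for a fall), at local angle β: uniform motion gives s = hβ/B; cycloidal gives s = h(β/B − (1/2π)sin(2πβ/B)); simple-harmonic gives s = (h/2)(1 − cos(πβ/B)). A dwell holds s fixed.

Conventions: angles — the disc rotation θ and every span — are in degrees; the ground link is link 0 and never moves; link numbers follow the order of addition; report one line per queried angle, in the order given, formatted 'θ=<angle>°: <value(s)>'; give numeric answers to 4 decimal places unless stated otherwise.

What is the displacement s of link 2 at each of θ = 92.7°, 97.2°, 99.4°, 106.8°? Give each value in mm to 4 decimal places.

seg 1 [0°–72.5°] cycloidal, h=6: full span → s += 6 → s = 6.0000
seg 2 [72.5°–110.1°] cycloidal, h=-6: θ=92.7° here. β=20.2, B=37.6. -6·(0.5372 − sin(2π·0.5372)/(2π)) = -3.4448 → s = 2.5552
seg 2 [72.5°–110.1°] cycloidal, h=-6: θ=97.2° here. β=24.7, B=37.6. -6·(0.6569 − sin(2π·0.6569)/(2π)) = -4.7377 → s = 1.2623
seg 2 [72.5°–110.1°] cycloidal, h=-6: θ=99.4° here. β=26.9, B=37.6. -6·(0.7154 − sin(2π·0.7154)/(2π)) = -5.2250 → s = 0.7750
seg 2 [72.5°–110.1°] cycloidal, h=-6: θ=106.8° here. β=34.3, B=37.6. -6·(0.9122 − sin(2π·0.9122)/(2π)) = -5.9737 → s = 0.0263

θ=92.7°: 2.5552
θ=97.2°: 1.2623
θ=99.4°: 0.7750
θ=106.8°: 0.0263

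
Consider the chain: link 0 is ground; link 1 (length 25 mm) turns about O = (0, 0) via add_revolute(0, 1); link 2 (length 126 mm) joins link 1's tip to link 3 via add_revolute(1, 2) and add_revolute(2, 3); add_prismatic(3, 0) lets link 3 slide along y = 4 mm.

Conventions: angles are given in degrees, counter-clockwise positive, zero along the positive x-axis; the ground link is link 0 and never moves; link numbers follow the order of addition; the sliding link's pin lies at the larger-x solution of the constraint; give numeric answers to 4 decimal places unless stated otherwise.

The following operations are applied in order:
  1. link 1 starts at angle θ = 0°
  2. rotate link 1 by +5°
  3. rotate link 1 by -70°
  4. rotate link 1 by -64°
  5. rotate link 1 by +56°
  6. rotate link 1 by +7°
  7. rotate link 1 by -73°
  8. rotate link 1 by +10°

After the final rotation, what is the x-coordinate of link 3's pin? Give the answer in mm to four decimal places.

geometry: r = 25 mm, L = 126 mm, e = 4 mm; θ starts at 0°
rotate link 1 by +5°: θ ← 0° +5° = 5°
rotate link 1 by -70°: θ ← 5° -70° = -65°
rotate link 1 by -64°: θ ← -65° -64° = -129°
rotate link 1 by +56°: θ ← -129° +56° = -73°
rotate link 1 by +7°: θ ← -73° +7° = -66°
rotate link 1 by -73°: θ ← -66° -73° = -139°
rotate link 1 by +10°: θ ← -139° +10° = -129°
crank pin P = (r cos θ, r sin θ) = (-15.733010, -19.428649)
h = r sin θ − e = -19.428649 − 4 = -23.428649
x = r cos θ + √(L² − h²) = -15.733010 + 123.802659 = 108.069649

108.0696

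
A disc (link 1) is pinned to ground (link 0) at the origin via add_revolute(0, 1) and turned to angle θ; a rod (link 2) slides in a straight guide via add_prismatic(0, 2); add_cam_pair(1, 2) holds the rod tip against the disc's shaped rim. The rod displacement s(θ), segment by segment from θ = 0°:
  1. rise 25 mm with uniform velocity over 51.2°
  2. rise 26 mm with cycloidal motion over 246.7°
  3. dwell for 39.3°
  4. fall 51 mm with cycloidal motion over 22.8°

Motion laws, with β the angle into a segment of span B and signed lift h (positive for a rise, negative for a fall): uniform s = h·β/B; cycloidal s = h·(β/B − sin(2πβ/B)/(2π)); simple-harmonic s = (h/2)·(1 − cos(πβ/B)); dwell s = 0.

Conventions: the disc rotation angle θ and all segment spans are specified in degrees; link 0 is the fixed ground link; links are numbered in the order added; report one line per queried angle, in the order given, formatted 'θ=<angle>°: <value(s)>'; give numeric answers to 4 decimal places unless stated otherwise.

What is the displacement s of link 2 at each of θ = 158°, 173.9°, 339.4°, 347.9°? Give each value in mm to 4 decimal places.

segment 1 (0° to 51.2°, uniform, h = 25) is passed completely: s = 0.0000 + (25) = 25.0000
θ = 158° falls in segment 2 (51.2° to 297.9°, cycloidal, h = 26): β = 158 − 51.2 = 106.8°, B = 246.7°; Δs = 26·(0.4329 − sin(2π·0.4329)/(2π)) = 9.5627; s = 25.0000 + 9.5627 = 34.5627
θ = 173.9° falls in segment 2 (51.2° to 297.9°, cycloidal, h = 26): β = 173.9 − 51.2 = 122.7°, B = 246.7°; Δs = 26·(0.4974 − sin(2π·0.4974)/(2π)) = 12.8630; s = 25.0000 + 12.8630 = 37.8630
segment 2 (51.2° to 297.9°, cycloidal, h = 26) is passed completely: s = 25.0000 + (26) = 51.0000
segment 3 (297.9° to 337.2°, dwell): s unchanged at 51.0000
θ = 339.4° falls in segment 4 (337.2° to 360°, cycloidal, h = -51): β = 339.4 − 337.2 = 2.2°, B = 22.8°; Δs = -51·(0.0965 − sin(2π·0.0965)/(2π)) = -0.2960; s = 51.0000 − 0.2960 = 50.7040
θ = 347.9° falls in segment 4 (337.2° to 360°, cycloidal, h = -51): β = 347.9 − 337.2 = 10.7°, B = 22.8°; Δs = -51·(0.4693 − sin(2π·0.4693)/(2π)) = -22.3781; s = 51.0000 − 22.3781 = 28.6219

θ=158°: 34.5627
θ=173.9°: 37.8630
θ=339.4°: 50.7040
θ=347.9°: 28.6219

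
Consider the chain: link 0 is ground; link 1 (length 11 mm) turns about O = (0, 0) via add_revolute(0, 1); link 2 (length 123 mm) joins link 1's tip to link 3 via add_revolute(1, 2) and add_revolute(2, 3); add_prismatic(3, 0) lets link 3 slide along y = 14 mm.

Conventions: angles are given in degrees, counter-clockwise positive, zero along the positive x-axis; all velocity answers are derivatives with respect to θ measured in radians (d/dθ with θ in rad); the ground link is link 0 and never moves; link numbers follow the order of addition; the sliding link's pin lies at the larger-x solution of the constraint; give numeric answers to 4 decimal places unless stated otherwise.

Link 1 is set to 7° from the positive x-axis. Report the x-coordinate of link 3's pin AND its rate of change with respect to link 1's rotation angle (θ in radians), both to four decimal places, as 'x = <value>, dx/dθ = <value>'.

geometry: r = 11 mm, L = 123 mm, e = 14 mm
crank pin P = (r cos θ, r sin θ) = (10.918008, 1.340563)
h = r sin θ − e = 1.340563 − 14 = -12.659437
x = r cos θ + √(L² − h²) = 10.918008 + 122.346797 = 133.264804
dx/dθ = −r sin θ − h·r cos θ/√(L² − h²) (θ in radians; h = -12.659437) = -0.210857

x = 133.2648, dx/dθ = -0.2109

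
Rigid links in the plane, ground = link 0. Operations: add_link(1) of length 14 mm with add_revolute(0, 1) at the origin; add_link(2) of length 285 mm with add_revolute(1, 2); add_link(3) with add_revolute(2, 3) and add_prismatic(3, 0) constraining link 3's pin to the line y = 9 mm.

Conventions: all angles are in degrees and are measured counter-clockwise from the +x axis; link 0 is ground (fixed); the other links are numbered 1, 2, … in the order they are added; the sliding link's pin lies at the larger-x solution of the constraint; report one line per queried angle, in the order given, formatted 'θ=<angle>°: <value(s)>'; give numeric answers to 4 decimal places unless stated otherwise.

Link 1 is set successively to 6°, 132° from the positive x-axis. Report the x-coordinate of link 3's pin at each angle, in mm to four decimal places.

geometry: r = 14 mm, L = 285 mm, e = 9 mm
θ=6°: crank pin P = (r cos θ, r sin θ) = (13.923307, 1.463398)
θ=6°: h = r sin θ − e = 1.463398 − 9 = -7.536602
θ=6°: x = r cos θ + √(L² − h²) = 13.923307 + 284.900333 = 298.823639
θ=132°: crank pin P = (r cos θ, r sin θ) = (-9.367828, 10.404028)
θ=132°: h = r sin θ − e = 10.404028 − 9 = 1.404028
θ=132°: x = r cos θ + √(L² − h²) = -9.367828 + 284.996542 = 275.628713

θ=6°: 298.8236
θ=132°: 275.6287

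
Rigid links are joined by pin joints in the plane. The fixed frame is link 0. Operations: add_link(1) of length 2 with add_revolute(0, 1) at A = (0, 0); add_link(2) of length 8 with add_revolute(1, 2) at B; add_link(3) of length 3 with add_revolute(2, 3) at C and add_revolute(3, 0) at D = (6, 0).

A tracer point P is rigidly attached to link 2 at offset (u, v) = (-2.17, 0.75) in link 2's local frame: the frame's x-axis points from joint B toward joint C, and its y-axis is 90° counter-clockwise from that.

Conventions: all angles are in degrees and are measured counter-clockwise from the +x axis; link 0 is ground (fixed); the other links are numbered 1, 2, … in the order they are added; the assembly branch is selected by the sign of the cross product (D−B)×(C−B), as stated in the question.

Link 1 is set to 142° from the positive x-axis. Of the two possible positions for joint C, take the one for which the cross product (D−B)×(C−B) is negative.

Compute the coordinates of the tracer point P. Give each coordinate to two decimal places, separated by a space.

A=(0,0), D=(6.00,0)
B = A + 2.00·(cos142°, sin142°) = (-1.5760, 1.2313)
|BD| = 7.6754
circle(B,8.00) ∩ circle(D,3.00): a=7.4206, h=2.9892
  candidates: C₊=(6.2280,2.9913) cross=22.943; C₋=(5.2689,-2.9096) cross=-22.943
  branch - wants cross < 0 → take C=(5.2689,-2.9096) (cross=-22.943)
ex = (C−B)/|BC| = (0.8556,-0.5176); ey = (0.5176,0.8556)
P = B + -2.17·ex + 0.75·ey = (-3.0445,2.9962)

-3.04 3.00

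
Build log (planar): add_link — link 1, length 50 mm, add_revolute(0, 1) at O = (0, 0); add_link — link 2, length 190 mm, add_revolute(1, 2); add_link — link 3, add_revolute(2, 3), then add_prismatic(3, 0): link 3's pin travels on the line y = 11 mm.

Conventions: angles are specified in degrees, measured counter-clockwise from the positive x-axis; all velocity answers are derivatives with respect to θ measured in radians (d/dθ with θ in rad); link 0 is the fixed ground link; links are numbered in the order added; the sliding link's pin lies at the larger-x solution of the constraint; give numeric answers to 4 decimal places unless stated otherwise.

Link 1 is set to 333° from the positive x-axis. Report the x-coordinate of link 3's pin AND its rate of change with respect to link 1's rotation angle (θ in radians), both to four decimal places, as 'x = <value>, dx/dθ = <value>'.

geometry: r = 50 mm, L = 190 mm, e = 11 mm
crank pin P = (r cos θ, r sin θ) = (44.550326, -22.699525)
h = r sin θ − e = -22.699525 − 11 = -33.699525
x = r cos θ + √(L² − h²) = 44.550326 + 186.987545 = 231.537871
dx/dθ = −r sin θ − h·r cos θ/√(L² − h²) (θ in radians; h = -33.699525) = 30.728535

x = 231.5379, dx/dθ = 30.7285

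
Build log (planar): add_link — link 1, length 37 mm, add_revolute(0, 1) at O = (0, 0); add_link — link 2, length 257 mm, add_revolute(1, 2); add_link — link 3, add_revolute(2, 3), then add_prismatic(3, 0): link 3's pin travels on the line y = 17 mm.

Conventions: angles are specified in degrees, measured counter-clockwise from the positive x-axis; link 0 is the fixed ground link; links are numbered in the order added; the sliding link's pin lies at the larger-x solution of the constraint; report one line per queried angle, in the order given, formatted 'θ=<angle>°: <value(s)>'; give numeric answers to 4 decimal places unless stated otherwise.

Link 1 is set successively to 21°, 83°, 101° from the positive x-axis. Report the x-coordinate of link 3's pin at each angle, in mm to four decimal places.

geometry: r = 37 mm, L = 257 mm, e = 17 mm
θ=21°: crank pin P = (r cos θ, r sin θ) = (34.542476, 13.259614)
θ=21°: h = r sin θ − e = 13.259614 − 17 = -3.740386
θ=21°: x = r cos θ + √(L² − h²) = 34.542476 + 256.972780 = 291.515255
θ=83°: crank pin P = (r cos θ, r sin θ) = (4.509166, 36.724208)
θ=83°: h = r sin θ − e = 36.724208 − 17 = 19.724208
θ=83°: x = r cos θ + √(L² − h²) = 4.509166 + 256.241986 = 260.751152
θ=101°: crank pin P = (r cos θ, r sin θ) = (-7.059933, 36.320206)
θ=101°: h = r sin θ − e = 36.320206 − 17 = 19.320206
θ=101°: x = r cos θ + √(L² − h²) = -7.059933 + 256.272764 = 249.212831

θ=21°: 291.5153
θ=83°: 260.7512
θ=101°: 249.2128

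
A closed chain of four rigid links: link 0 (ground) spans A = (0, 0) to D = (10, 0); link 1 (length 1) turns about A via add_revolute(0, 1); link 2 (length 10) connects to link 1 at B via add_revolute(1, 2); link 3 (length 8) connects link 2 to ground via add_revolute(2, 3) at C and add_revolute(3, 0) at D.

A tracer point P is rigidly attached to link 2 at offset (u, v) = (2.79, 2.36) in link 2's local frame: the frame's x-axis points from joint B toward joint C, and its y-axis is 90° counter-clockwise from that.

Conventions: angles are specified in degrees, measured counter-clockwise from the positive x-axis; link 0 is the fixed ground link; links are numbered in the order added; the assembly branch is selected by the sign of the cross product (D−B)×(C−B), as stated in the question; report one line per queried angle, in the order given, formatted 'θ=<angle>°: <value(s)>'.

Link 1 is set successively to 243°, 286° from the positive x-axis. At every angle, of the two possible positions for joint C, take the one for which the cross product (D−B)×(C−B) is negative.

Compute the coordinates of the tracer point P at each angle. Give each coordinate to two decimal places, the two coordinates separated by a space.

A=(0,0), D=(10.00,0)
θ=243°: B = A + 1.00·(cos243°, sin243°) = (-0.4540, -0.8910)
θ=243°: |BD| = 10.4919
θ=243°: circle(B,10.00) ∩ circle(D,8.00): a=6.9616, h=7.1789
θ=243°:   candidates: C₊=(5.8728,6.8532) cross=75.320; C₋=(7.0921,-7.4528) cross=-75.320
θ=243°:   branch - wants cross < 0 → take C=(7.0921,-7.4528) (cross=-75.320)
θ=243°: ex = (C−B)/|BC| = (0.7546,-0.6562); ey = (0.6562,0.7546)
θ=243°: P = B + 2.79·ex + 2.36·ey = (3.1999,-0.9409)
θ=286°: B = A + 1.00·(cos286°, sin286°) = (0.2756, -0.9613)
θ=286°: |BD| = 9.7718
θ=286°: circle(B,10.00) ∩ circle(D,8.00): a=6.7279, h=7.3983
θ=286°:   candidates: C₊=(6.2431,7.0630) cross=72.295; C₋=(7.6987,-7.6619) cross=-72.295
θ=286°:   branch - wants cross < 0 → take C=(7.6987,-7.6619) (cross=-72.295)
θ=286°: ex = (C−B)/|BC| = (0.7423,-0.6701); ey = (0.6701,0.7423)
θ=286°: P = B + 2.79·ex + 2.36·ey = (3.9280,-1.0789)

θ=243°: 3.20 -0.94
θ=286°: 3.93 -1.08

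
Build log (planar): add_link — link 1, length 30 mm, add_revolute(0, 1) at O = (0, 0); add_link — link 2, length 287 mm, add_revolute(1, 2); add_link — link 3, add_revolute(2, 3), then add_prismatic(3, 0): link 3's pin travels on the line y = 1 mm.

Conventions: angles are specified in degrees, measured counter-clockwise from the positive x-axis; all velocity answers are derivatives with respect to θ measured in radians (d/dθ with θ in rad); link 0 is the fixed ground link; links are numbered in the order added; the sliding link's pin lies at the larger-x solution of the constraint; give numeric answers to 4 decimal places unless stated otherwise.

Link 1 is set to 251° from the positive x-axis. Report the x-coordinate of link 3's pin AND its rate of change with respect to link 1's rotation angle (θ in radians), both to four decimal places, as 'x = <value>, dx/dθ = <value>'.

geometry: r = 30 mm, L = 287 mm, e = 1 mm
crank pin P = (r cos θ, r sin θ) = (-9.767045, -28.365557)
h = r sin θ − e = -28.365557 − 1 = -29.365557
x = r cos θ + √(L² − h²) = -9.767045 + 285.493720 = 275.726675
dx/dθ = −r sin θ − h·r cos θ/√(L² − h²) (θ in radians; h = -29.365557) = 27.360930

x = 275.7267, dx/dθ = 27.3609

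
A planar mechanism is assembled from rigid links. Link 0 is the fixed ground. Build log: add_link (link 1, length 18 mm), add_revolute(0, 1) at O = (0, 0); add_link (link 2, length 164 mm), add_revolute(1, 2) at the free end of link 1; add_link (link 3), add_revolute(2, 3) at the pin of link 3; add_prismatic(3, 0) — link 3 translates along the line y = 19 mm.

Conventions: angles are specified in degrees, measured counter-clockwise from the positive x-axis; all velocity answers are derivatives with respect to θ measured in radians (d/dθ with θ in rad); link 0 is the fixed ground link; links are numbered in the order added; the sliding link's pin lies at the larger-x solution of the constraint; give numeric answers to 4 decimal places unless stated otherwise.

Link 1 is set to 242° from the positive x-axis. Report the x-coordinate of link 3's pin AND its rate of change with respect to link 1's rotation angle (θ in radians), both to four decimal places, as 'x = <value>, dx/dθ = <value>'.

geometry: r = 18 mm, L = 164 mm, e = 19 mm
crank pin P = (r cos θ, r sin θ) = (-8.450488, -15.893057)
h = r sin θ − e = -15.893057 − 19 = -34.893057
x = r cos θ + √(L² − h²) = -8.450488 + 160.245045 = 151.794557
dx/dθ = −r sin θ − h·r cos θ/√(L² − h²) (θ in radians; h = -34.893057) = 14.052979

x = 151.7946, dx/dθ = 14.0530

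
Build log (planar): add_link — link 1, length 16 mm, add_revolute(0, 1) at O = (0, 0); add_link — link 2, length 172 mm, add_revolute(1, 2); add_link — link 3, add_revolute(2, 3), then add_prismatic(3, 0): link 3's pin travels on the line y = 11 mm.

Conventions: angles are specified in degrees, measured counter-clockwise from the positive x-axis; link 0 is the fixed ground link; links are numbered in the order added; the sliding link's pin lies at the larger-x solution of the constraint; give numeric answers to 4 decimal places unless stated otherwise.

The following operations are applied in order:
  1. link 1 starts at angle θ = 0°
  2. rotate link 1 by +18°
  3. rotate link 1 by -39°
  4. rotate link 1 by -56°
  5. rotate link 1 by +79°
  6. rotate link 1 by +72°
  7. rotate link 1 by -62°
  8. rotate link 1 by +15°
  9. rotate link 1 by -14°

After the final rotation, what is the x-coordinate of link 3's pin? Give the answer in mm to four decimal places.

geometry: r = 16 mm, L = 172 mm, e = 11 mm; θ starts at 0°
rotate link 1 by +18°: θ ← 0° +18° = 18°
rotate link 1 by -39°: θ ← 18° -39° = -21°
rotate link 1 by -56°: θ ← -21° -56° = -77°
rotate link 1 by +79°: θ ← -77° +79° = 2°
rotate link 1 by +72°: θ ← 2° +72° = 74°
rotate link 1 by -62°: θ ← 74° -62° = 12°
rotate link 1 by +15°: θ ← 12° +15° = 27°
rotate link 1 by -14°: θ ← 27° -14° = 13°
crank pin P = (r cos θ, r sin θ) = (15.589921, 3.599217)
h = r sin θ − e = 3.599217 − 11 = -7.400783
x = r cos θ + √(L² − h²) = 15.589921 + 171.840706 = 187.430628

187.4306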